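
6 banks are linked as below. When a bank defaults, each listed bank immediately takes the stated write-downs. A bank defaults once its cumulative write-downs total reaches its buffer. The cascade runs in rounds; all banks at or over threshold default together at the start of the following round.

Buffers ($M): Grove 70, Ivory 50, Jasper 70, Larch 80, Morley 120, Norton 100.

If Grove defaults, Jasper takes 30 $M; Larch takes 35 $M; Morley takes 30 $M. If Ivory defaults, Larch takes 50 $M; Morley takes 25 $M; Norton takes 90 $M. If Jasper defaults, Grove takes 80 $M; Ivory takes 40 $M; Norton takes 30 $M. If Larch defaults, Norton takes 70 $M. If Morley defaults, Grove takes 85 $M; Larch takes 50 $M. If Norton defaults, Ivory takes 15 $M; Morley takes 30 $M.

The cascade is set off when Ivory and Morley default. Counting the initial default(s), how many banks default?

5

Round 1 — Ivory, Morley default (initial).
  Grove: +85 → 85 ≥ 70
  Larch: +50+50 → 100 ≥ 80
  Norton: +90 → 90 < 100
Round 2 — Grove, Larch default.
  Jasper: +30 → 30 < 70
  Norton: +70 → 160 ≥ 100
Round 3 — Norton defaults.
No further defaults.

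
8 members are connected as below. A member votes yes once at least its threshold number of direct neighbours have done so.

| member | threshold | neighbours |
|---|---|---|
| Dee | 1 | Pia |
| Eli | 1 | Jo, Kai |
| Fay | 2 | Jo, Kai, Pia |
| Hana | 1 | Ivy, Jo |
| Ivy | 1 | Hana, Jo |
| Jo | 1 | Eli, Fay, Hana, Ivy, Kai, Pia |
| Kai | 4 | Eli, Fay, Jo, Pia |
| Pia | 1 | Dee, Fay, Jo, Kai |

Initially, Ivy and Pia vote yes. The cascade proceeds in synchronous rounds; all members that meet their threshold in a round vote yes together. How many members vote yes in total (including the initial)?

8

Round 1 — Ivy, Pia vote yes (initial).
Round 2 — checking thresholds:
  Dee: 1 of 1 neighbours ≥ 1, votes yes.
  Fay: 1 of 3 neighbours < 2, holds.
  Hana: 1 of 2 neighbours ≥ 1, votes yes.
  Jo: 2 of 6 neighbours ≥ 1, votes yes.
  Kai: 1 of 4 neighbours < 4, holds.
Round 3 — checking thresholds:
  Eli: 1 of 2 neighbours ≥ 1, votes yes.
  Fay: 2 of 3 neighbours ≥ 2, votes yes.
  Kai: 2 of 4 neighbours < 4, holds.
Round 4 — checking thresholds:
  Kai: 4 of 4 neighbours ≥ 4, votes yes.
Round 5 — no new yes votes; cascade stops.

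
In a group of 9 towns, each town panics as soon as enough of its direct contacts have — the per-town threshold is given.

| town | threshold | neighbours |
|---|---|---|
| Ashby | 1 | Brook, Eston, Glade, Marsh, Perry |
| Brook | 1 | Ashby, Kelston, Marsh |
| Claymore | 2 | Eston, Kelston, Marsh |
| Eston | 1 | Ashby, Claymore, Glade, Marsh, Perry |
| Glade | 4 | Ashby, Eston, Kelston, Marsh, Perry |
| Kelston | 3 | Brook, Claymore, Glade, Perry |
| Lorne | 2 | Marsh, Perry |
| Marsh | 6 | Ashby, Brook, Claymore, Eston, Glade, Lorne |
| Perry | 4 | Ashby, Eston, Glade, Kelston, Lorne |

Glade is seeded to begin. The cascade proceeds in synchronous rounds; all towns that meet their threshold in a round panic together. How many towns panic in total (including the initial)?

4

Round 1 — Glade panics (initial).
Round 2 — checking thresholds:
  Ashby: 1 of 5 neighbours ≥ 1, panics.
  Eston: 1 of 5 neighbours ≥ 1, panics.
  Kelston: 1 of 4 neighbours < 3, not yet.
  Marsh: 1 of 6 neighbours < 6, not yet.
  Perry: 1 of 5 neighbours < 4, not yet.
Round 3 — checking thresholds:
  Brook: 1 of 3 neighbours ≥ 1, panics.
  Claymore: 1 of 3 neighbours < 2, not yet.
  Kelston: 1 of 4 neighbours < 3, not yet.
  Marsh: 3 of 6 neighbours < 6, not yet.
  Perry: 3 of 5 neighbours < 4, not yet.
Round 4 — no new panics; cascade stops.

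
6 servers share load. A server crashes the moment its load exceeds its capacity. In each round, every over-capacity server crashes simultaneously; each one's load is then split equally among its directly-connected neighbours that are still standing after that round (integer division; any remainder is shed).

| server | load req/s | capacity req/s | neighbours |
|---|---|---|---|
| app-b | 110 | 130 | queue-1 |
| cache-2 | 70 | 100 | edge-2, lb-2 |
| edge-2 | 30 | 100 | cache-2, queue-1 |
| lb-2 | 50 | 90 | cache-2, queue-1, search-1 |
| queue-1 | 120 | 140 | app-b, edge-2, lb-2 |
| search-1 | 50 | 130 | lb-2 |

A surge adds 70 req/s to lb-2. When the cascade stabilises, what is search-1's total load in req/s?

Round 1 — lb-2 at 120 > 90. lb-2 crashes.
  lb-2 sheds 120 req/s to cache-2, queue-1, search-1: 40 each.
    cache-2: 70+40 = 110 > 100
    queue-1: 120+40 = 160 > 140
    search-1: 50+40 = 90 ≤ 130
Round 2 — cache-2, queue-1 crash.
  cache-2 sheds 110 req/s to edge-2: 110 each.
    edge-2: 30+110 = 140 > 100
  queue-1 sheds 160 req/s to app-b, edge-2: 80 each.
    app-b: 110+80 = 190 > 130
    edge-2: 140+80 = 220 > 100
Round 3 — app-b, edge-2 crash.
  app-b sheds 190 req/s: no online neighbours, lost.
  edge-2 sheds 220 req/s: no online neighbours, lost.
No further crashes.

90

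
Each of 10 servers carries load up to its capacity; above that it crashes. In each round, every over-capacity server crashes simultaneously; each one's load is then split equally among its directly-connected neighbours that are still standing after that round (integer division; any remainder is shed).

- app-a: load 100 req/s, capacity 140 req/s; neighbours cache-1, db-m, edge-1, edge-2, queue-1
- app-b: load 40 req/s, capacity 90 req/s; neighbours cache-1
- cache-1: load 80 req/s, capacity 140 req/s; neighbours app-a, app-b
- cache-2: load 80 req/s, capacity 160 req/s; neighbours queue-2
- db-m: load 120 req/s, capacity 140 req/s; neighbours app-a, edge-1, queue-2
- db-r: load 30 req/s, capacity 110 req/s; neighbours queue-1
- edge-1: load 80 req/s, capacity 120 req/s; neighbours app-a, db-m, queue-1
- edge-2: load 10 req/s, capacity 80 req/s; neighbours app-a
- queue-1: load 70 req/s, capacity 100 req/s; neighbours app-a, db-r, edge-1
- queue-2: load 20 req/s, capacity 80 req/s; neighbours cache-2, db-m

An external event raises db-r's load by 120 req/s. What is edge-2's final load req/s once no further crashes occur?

80

Round 1 — db-r at 150 > 110. db-r crashes.
  db-r sheds 150 req/s to queue-1: 150 each.
    queue-1: 70+150 = 220 > 100
Round 2 — queue-1 crashes.
  queue-1 sheds 220 req/s to app-a, edge-1: 110 each.
    app-a: 100+110 = 210 > 140
    edge-1: 80+110 = 190 > 120
Round 3 — app-a, edge-1 crash.
  app-a sheds 210 req/s to cache-1, db-m, edge-2: 70 each.
    cache-1: 80+70 = 150 > 140
    db-m: 120+70 = 190 > 140
    edge-2: 10+70 = 80 ≤ 80
  edge-1 sheds 190 req/s to db-m: 190 each.
    db-m: 190+190 = 380 > 140
Round 4 — cache-1, db-m crash.
  cache-1 sheds 150 req/s to app-b: 150 each.
    app-b: 40+150 = 190 > 90
  db-m sheds 380 req/s to queue-2: 380 each.
    queue-2: 20+380 = 400 > 80
Round 5 — app-b, queue-2 crash.
  app-b sheds 190 req/s: no online neighbours, lost.
  queue-2 sheds 400 req/s to cache-2: 400 each.
    cache-2: 80+400 = 480 > 160
Round 6 — cache-2 crashes.
  cache-2 sheds 480 req/s: no online neighbours, lost.
No further crashes.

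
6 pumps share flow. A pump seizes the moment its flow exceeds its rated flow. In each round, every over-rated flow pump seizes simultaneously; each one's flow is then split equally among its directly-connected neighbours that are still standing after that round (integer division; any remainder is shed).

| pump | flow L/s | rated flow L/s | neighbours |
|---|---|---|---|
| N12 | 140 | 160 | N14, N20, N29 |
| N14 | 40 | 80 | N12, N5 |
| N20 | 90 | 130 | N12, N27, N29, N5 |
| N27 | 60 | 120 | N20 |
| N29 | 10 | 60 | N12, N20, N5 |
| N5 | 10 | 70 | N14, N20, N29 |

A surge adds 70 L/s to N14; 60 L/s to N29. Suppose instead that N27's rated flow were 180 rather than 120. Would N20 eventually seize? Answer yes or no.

With N27's rated flow at 180:
Round 1 — N14 at 110 > 80; N29 at 70 > 60. N14, N29 seize.
  N14 sheds 110 L/s to N12, N5: 55 each.
    N12: 140+55 = 195 > 160
    N5: 10+55 = 65 ≤ 70
  N29 sheds 70 L/s to N12, N20, N5: 23 each (1 lost).
    N12: 195+23 = 218 > 160
    N20: 90+23 = 113 ≤ 130
    N5: 65+23 = 88 > 70
Round 2 — N12, N5 seize.
  N12 sheds 218 L/s to N20: 218 each.
    N20: 113+218 = 331 > 130
  N5 sheds 88 L/s to N20: 88 each.
    N20: 331+88 = 419 > 130
Round 3 — N20 seizes.
  N20 sheds 419 L/s to N27: 419 each.
    N27: 60+419 = 479 > 180
Round 4 — N27 seizes.
  N27 sheds 479 L/s: no online neighbours, lost.
No further seizures.

yes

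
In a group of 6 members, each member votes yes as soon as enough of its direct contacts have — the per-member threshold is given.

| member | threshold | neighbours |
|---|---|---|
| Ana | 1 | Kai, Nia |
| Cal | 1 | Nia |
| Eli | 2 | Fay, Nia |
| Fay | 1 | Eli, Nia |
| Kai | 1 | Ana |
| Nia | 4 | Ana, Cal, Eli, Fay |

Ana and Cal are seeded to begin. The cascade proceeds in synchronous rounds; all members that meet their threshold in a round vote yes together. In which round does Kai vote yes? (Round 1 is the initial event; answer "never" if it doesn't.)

Round 1 — Ana, Cal vote yes (initial).
Round 2 — checking thresholds:
  Kai: 1 of 1 neighbours ≥ 1, votes yes.
  Nia: 2 of 4 neighbours < 4, below threshold.
Round 3 — no new yes votes; cascade stops.

2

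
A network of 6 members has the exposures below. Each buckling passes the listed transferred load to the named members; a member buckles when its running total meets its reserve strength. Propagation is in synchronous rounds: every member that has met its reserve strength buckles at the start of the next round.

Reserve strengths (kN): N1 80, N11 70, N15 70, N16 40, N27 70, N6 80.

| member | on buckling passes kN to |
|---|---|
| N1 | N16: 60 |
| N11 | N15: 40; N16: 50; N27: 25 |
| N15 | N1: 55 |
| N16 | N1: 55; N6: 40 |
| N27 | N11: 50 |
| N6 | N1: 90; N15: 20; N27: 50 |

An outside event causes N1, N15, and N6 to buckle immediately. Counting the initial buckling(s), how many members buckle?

4

Round 1 — N1, N15, N6 buckle (initial).
  N16: +60 → 60 ≥ 40
  N27: +50 → 50 < 70
Round 2 — N16 buckles.
No further bucklings.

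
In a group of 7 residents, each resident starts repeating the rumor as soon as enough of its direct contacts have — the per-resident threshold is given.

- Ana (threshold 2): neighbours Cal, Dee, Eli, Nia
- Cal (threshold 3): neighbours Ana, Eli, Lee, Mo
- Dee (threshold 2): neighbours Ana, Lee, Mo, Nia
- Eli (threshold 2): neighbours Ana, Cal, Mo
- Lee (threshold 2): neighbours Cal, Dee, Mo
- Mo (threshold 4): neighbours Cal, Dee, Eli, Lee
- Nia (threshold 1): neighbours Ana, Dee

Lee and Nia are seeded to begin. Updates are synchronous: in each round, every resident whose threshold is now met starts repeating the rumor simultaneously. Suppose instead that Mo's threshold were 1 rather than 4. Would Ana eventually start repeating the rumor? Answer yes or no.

yes

With Mo's threshold at 1:
Round 1 — Lee, Nia start repeating the rumor (initial).
Round 2 — checking thresholds:
  Ana: 1 of 4 neighbours < 2, not yet.
  Cal: 1 of 4 neighbours < 3, not yet.
  Dee: 2 of 4 neighbours ≥ 2, starts repeating the rumor.
  Mo: 1 of 4 neighbours ≥ 1, starts repeating the rumor.
Round 3 — checking thresholds:
  Ana: 2 of 4 neighbours ≥ 2, starts repeating the rumor.
  Cal: 2 of 4 neighbours < 3, not yet.
  Eli: 1 of 3 neighbours < 2, not yet.
Round 4 — checking thresholds:
  Cal: 3 of 4 neighbours ≥ 3, starts repeating the rumor.
  Eli: 2 of 3 neighbours ≥ 2, starts repeating the rumor.
Round 5 — no new spreads; cascade stops.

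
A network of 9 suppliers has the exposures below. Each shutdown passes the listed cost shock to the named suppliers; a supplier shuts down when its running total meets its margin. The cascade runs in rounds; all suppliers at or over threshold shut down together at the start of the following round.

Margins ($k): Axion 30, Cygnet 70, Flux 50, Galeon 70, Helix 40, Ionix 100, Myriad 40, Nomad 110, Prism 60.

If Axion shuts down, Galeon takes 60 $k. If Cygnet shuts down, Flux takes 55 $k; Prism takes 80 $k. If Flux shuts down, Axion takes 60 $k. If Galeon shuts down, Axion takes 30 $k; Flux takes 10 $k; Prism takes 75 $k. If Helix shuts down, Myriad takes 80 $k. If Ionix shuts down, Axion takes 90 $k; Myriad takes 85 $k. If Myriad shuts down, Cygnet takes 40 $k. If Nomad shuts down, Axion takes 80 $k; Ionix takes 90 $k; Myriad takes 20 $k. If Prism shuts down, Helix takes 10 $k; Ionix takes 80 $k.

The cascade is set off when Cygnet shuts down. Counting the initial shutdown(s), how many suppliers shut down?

Round 1 — Cygnet shuts down (initial).
  Flux: +55 → 55 ≥ 50
  Prism: +80 → 80 ≥ 60
Round 2 — Flux, Prism shut down.
  Axion: +60 → 60 ≥ 30
  Helix: +10 → 10 < 40
  Ionix: +80 → 80 < 100
Round 3 — Axion shuts down.
  Galeon: +60 → 60 < 70
No further shutdowns.

4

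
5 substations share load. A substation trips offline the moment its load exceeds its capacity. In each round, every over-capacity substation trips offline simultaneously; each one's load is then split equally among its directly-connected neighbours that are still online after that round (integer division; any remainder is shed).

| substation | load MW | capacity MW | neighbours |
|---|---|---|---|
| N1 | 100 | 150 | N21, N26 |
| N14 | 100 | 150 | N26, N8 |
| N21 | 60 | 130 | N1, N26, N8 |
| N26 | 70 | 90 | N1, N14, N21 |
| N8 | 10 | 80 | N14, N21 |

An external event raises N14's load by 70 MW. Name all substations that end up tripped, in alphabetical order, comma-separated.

Round 1 — N14 at 170 > 150. N14 trips offline.
  N14 sheds 170 MW to N26, N8: 85 each.
    N26: 70+85 = 155 > 90
    N8: 10+85 = 95 > 80
Round 2 — N26, N8 trip offline.
  N26 sheds 155 MW to N1, N21: 77 each (1 lost).
    N1: 100+77 = 177 > 150
    N21: 60+77 = 137 > 130
  N8 sheds 95 MW to N21: 95 each.
    N21: 137+95 = 232 > 130
Round 3 — N1, N21 trip offline.
  N1 sheds 177 MW: no online neighbours, lost.
  N21 sheds 232 MW: no online neighbours, lost.
No further trips.

N1, N14, N21, N26, N8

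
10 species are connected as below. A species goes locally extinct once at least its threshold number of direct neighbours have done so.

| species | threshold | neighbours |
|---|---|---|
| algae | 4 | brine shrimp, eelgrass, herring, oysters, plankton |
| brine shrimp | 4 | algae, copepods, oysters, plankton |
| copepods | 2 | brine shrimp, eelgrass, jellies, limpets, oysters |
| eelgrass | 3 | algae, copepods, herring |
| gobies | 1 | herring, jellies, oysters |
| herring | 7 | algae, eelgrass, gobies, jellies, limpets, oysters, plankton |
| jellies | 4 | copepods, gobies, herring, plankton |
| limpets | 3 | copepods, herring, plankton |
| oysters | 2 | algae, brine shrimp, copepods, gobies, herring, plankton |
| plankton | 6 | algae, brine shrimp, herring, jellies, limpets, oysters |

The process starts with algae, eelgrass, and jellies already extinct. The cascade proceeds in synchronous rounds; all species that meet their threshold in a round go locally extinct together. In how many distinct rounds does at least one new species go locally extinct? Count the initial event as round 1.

Round 1 — algae, eelgrass, jellies go locally extinct (initial).
Round 2 — checking thresholds:
  brine shrimp: 1 of 4 neighbours < 4, not yet.
  copepods: 2 of 5 neighbours ≥ 2, goes locally extinct.
  gobies: 1 of 3 neighbours ≥ 1, goes locally extinct.
  herring: 3 of 7 neighbours < 7, not yet.
  oysters: 1 of 6 neighbours < 2, not yet.
  plankton: 2 of 6 neighbours < 6, not yet.
Round 3 — checking thresholds:
  brine shrimp: 2 of 4 neighbours < 4, not yet.
  herring: 4 of 7 neighbours < 7, not yet.
  limpets: 1 of 3 neighbours < 3, not yet.
  oysters: 3 of 6 neighbours ≥ 2, goes locally extinct.
  plankton: 2 of 6 neighbours < 6, not yet.
Round 4 — no new extinctions; cascade stops.

3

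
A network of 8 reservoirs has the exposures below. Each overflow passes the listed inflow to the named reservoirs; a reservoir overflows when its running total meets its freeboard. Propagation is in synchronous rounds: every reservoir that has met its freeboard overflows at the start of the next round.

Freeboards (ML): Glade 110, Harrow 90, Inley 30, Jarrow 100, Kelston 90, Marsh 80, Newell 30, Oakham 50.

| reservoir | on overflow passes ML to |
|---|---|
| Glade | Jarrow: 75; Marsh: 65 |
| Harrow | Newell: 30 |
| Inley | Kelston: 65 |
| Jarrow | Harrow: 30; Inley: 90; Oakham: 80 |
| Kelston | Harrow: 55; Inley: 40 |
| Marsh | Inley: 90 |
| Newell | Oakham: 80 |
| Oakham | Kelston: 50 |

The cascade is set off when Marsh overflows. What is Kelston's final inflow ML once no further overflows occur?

65

Round 1 — Marsh overflows (initial).
  Inley: +90 → 90 ≥ 30
Round 2 — Inley overflows.
  Kelston: +65 → 65 < 90
No further overflows.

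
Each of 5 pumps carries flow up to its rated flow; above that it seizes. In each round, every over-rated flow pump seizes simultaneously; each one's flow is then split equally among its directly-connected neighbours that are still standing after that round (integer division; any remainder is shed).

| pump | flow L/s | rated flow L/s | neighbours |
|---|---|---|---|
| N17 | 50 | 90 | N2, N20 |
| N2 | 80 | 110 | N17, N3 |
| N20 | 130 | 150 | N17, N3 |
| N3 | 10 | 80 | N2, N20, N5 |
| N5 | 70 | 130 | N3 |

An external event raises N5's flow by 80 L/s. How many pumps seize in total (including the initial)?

5

Round 1 — N5 at 150 > 130. N5 seizes.
  N5 sheds 150 L/s to N3: 150 each.
    N3: 10+150 = 160 > 80
Round 2 — N3 seizes.
  N3 sheds 160 L/s to N2, N20: 80 each.
    N2: 80+80 = 160 > 110
    N20: 130+80 = 210 > 150
Round 3 — N2, N20 seize.
  N2 sheds 160 L/s to N17: 160 each.
    N17: 50+160 = 210 > 90
  N20 sheds 210 L/s to N17: 210 each.
    N17: 210+210 = 420 > 90
Round 4 — N17 seizes.
  N17 sheds 420 L/s: no online neighbours, lost.
No further seizures.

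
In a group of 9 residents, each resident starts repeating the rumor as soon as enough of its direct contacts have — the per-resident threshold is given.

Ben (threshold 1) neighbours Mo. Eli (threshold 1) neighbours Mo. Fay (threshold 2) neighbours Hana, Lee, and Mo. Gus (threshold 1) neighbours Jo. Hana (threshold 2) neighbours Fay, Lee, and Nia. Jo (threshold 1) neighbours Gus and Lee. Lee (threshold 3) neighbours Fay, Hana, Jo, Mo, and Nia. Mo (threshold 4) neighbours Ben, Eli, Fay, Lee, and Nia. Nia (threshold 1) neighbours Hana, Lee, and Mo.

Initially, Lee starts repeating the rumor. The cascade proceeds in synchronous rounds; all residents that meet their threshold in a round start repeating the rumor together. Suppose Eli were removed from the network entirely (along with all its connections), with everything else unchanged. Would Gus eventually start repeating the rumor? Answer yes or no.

With Eli removed:
Round 1 — Lee starts repeating the rumor (initial).
Round 2 — checking thresholds:
  Fay: 1 of 3 neighbours < 2, below threshold.
  Hana: 1 of 3 neighbours < 2, below threshold.
  Jo: 1 of 2 neighbours ≥ 1, starts repeating the rumor.
  Mo: 1 of 4 neighbours < 4, below threshold.
  Nia: 1 of 3 neighbours ≥ 1, starts repeating the rumor.
Round 3 — checking thresholds:
  Fay: 1 of 3 neighbours < 2, below threshold.
  Gus: 1 of 1 neighbours ≥ 1, starts repeating the rumor.
  Hana: 2 of 3 neighbours ≥ 2, starts repeating the rumor.
  Mo: 2 of 4 neighbours < 4, below threshold.
Round 4 — checking thresholds:
  Fay: 2 of 3 neighbours ≥ 2, starts repeating the rumor.
  Mo: 2 of 4 neighbours < 4, below threshold.
Round 5 — no new spreads; cascade stops.

yes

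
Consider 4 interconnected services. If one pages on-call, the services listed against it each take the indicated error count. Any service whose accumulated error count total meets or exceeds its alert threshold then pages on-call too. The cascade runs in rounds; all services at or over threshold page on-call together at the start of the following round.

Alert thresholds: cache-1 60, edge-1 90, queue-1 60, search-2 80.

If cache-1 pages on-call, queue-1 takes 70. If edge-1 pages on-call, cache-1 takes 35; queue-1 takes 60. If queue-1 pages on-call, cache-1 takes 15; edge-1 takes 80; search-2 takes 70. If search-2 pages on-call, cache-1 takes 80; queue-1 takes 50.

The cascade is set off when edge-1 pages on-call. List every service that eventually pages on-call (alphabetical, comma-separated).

Round 1 — edge-1 pages on-call (initial).
  cache-1: +35 → 35 < 60
  queue-1: +60 → 60 ≥ 60
Round 2 — queue-1 pages on-call.
  cache-1: +15 → 50 < 60
  search-2: +70 → 70 < 80
No further pages.

edge-1, queue-1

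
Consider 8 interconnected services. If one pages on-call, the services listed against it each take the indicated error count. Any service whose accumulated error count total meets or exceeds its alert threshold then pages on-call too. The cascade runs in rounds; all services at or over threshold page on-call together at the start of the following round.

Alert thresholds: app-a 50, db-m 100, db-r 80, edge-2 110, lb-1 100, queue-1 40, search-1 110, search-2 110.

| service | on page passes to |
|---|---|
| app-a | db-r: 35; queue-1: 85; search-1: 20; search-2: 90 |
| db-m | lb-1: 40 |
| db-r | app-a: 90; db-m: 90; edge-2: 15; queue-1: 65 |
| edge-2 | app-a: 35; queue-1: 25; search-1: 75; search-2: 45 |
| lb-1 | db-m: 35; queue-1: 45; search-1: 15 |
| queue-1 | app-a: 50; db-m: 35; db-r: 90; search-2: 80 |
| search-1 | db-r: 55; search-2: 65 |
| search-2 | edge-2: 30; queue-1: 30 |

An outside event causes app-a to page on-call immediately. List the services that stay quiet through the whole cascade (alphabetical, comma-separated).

edge-2, lb-1, search-1

Round 1 — app-a pages on-call (initial).
  db-r: +35 → 35 < 80
  queue-1: +85 → 85 ≥ 40
  search-1: +20 → 20 < 110
  search-2: +90 → 90 < 110
Round 2 — queue-1 pages on-call.
  db-m: +35 → 35 < 100
  db-r: +90 → 125 ≥ 80
  search-2: +80 → 170 ≥ 110
Round 3 — db-r, search-2 page on-call.
  db-m: +90 → 125 ≥ 100
  edge-2: +15+30 → 45 < 110
Round 4 — db-m pages on-call.
  lb-1: +40 → 40 < 100
No further pages.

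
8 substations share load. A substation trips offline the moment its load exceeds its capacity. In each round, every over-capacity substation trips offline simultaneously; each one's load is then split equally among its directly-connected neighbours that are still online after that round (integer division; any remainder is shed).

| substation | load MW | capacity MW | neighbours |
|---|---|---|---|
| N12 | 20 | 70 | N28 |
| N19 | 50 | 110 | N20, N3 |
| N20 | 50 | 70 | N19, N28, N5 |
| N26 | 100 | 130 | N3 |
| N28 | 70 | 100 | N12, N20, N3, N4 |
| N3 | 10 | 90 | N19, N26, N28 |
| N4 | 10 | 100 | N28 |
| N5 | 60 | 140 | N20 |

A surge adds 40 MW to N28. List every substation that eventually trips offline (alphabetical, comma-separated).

N20, N28

Round 1 — N28 at 110 > 100. N28 trips offline.
  N28 sheds 110 MW to N12, N20, N3, N4: 27 each (2 lost).
    N12: 20+27 = 47 ≤ 70
    N20: 50+27 = 77 > 70
    N3: 10+27 = 37 ≤ 90
    N4: 10+27 = 37 ≤ 100
Round 2 — N20 trips offline.
  N20 sheds 77 MW to N19, N5: 38 each (1 lost).
    N19: 50+38 = 88 ≤ 110
    N5: 60+38 = 98 ≤ 140
No further trips.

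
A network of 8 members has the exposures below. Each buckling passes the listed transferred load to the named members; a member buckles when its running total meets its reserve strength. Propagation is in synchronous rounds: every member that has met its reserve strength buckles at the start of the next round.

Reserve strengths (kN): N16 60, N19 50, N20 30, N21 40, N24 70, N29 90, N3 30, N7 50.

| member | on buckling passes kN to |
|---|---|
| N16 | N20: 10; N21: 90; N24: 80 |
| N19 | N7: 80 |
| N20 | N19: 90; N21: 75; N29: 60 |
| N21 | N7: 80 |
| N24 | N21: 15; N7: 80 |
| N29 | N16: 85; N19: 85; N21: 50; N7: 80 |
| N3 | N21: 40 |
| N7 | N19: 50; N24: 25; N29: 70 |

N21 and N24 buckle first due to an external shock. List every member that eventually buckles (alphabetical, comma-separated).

Round 1 — N21, N24 buckle (initial).
  N7: +80+80 → 160 ≥ 50
Round 2 — N7 buckles.
  N19: +50 → 50 ≥ 50
  N29: +70 → 70 < 90
Round 3 — N19 buckles.
No further bucklings.

N19, N21, N24, N7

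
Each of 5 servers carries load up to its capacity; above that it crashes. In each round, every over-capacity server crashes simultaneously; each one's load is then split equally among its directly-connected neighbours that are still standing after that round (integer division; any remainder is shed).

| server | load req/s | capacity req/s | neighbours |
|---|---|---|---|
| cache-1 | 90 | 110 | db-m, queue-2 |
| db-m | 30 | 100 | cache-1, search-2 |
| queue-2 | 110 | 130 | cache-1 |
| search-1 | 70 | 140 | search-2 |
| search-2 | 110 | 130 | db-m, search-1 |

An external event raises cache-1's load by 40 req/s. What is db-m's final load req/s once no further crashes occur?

95

Round 1 — cache-1 at 130 > 110. cache-1 crashes.
  cache-1 sheds 130 req/s to db-m, queue-2: 65 each.
    db-m: 30+65 = 95 ≤ 100
    queue-2: 110+65 = 175 > 130
Round 2 — queue-2 crashes.
  queue-2 sheds 175 req/s: no online neighbours, lost.
No further crashes.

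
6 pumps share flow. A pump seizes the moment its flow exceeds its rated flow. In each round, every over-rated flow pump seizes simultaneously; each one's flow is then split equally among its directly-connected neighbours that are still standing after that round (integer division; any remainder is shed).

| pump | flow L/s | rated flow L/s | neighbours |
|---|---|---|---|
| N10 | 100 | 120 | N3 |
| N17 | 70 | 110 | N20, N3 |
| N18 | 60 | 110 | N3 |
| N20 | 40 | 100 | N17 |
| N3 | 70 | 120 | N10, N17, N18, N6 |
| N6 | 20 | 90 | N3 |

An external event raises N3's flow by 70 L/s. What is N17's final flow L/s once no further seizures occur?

105

Round 1 — N3 at 140 > 120. N3 seizes.
  N3 sheds 140 L/s to N10, N17, N18, N6: 35 each.
    N10: 100+35 = 135 > 120
    N17: 70+35 = 105 ≤ 110
    N18: 60+35 = 95 ≤ 110
    N6: 20+35 = 55 ≤ 90
Round 2 — N10 seizes.
  N10 sheds 135 L/s: no online neighbours, lost.
No further seizures.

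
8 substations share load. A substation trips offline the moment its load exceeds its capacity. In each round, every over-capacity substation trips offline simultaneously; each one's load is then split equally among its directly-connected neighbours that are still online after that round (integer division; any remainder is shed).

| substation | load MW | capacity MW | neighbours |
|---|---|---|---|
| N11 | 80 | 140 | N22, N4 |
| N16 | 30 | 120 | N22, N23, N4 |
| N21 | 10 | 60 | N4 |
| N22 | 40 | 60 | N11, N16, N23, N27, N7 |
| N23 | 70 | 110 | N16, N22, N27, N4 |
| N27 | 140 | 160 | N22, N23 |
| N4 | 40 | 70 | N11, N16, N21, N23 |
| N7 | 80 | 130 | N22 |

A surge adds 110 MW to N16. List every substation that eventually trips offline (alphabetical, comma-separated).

Round 1 — N16 at 140 > 120. N16 trips offline.
  N16 sheds 140 MW to N22, N23, N4: 46 each (2 lost).
    N22: 40+46 = 86 > 60
    N23: 70+46 = 116 > 110
    N4: 40+46 = 86 > 70
Round 2 — N22, N23, N4 trip offline.
  N22 sheds 86 MW to N11, N27, N7: 28 each (2 lost).
    N11: 80+28 = 108 ≤ 140
    N27: 140+28 = 168 > 160
    N7: 80+28 = 108 ≤ 130
  N23 sheds 116 MW to N27: 116 each.
    N27: 168+116 = 284 > 160
  N4 sheds 86 MW to N11, N21: 43 each.
    N11: 108+43 = 151 > 140
    N21: 10+43 = 53 ≤ 60
Round 3 — N11, N27 trip offline.
  N11 sheds 151 MW: no online neighbours, lost.
  N27 sheds 284 MW: no online neighbours, lost.
No further trips.

N11, N16, N22, N23, N27, N4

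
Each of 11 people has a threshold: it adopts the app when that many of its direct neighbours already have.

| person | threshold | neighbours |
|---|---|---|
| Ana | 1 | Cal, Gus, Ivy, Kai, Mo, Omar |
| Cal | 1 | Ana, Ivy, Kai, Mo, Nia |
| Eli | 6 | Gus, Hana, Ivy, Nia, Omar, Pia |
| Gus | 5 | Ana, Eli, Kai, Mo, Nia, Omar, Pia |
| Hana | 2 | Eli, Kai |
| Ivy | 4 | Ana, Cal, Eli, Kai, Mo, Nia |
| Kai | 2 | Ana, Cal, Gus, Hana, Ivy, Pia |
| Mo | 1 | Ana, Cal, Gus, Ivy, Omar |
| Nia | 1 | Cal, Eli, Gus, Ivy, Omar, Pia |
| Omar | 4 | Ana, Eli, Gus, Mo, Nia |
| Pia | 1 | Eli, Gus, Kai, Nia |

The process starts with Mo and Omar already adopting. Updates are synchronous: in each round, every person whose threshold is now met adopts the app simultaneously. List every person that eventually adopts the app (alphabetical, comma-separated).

Round 1 — Mo, Omar adopt the app (initial).
Round 2 — checking thresholds:
  Ana: 2 of 6 neighbours ≥ 1, adopts the app.
  Cal: 1 of 5 neighbours ≥ 1, adopts the app.
  Eli: 1 of 6 neighbours < 6, not yet.
  Gus: 2 of 7 neighbours < 5, not yet.
  Ivy: 1 of 6 neighbours < 4, not yet.
  Nia: 1 of 6 neighbours ≥ 1, adopts the app.
Round 3 — checking thresholds:
  Eli: 2 of 6 neighbours < 6, not yet.
  Gus: 4 of 7 neighbours < 5, not yet.
  Ivy: 4 of 6 neighbours ≥ 4, adopts the app.
  Kai: 2 of 6 neighbours ≥ 2, adopts the app.
  Pia: 1 of 4 neighbours ≥ 1, adopts the app.
Round 4 — checking thresholds:
  Eli: 4 of 6 neighbours < 6, not yet.
  Gus: 6 of 7 neighbours ≥ 5, adopts the app.
  Hana: 1 of 2 neighbours < 2, not yet.
Round 5 — no new adoptions; cascade stops.

Ana, Cal, Gus, Ivy, Kai, Mo, Nia, Omar, Pia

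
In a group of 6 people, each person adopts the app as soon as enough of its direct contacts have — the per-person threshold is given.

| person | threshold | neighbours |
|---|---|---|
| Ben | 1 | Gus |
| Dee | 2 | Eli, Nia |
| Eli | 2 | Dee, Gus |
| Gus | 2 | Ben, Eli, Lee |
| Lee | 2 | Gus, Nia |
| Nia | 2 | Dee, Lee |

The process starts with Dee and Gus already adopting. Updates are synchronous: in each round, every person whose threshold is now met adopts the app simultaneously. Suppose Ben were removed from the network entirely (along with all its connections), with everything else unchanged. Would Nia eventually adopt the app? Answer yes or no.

no

With Ben removed:
Round 1 — Dee, Gus adopt the app (initial).
Round 2 — checking thresholds:
  Eli: 2 of 2 neighbours ≥ 2, adopts the app.
  Lee: 1 of 2 neighbours < 2, not yet.
  Nia: 1 of 2 neighbours < 2, not yet.
Round 3 — no new adoptions; cascade stops.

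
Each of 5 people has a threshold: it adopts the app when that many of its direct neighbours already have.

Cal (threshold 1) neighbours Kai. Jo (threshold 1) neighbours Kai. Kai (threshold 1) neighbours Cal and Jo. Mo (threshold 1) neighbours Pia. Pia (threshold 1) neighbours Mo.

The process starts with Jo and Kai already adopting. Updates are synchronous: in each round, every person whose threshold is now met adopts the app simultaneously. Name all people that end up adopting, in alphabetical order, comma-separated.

Round 1 — Jo, Kai adopt the app (initial).
Round 2 — checking thresholds:
  Cal: 1 of 1 neighbours ≥ 1, adopts the app.
Round 3 — no new adoptions; cascade stops.

Cal, Jo, Kai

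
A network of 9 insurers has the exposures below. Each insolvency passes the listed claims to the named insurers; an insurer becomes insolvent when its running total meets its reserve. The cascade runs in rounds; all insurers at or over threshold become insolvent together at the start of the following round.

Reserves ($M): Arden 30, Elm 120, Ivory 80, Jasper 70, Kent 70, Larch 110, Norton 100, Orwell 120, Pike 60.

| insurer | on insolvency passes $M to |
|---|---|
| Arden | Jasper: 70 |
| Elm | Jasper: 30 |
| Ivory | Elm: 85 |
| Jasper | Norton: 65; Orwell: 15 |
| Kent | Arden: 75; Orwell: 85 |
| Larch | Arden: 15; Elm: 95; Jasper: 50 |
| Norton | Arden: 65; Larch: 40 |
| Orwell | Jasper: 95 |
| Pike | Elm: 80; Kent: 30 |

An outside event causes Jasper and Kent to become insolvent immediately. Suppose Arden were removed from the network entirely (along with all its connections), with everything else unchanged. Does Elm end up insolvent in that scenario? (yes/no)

With Arden removed:
Round 1 — Jasper, Kent become insolvent (initial).
  Norton: +65 → 65 < 100
  Orwell: +15+85 → 100 < 120
No further insolvencies.

no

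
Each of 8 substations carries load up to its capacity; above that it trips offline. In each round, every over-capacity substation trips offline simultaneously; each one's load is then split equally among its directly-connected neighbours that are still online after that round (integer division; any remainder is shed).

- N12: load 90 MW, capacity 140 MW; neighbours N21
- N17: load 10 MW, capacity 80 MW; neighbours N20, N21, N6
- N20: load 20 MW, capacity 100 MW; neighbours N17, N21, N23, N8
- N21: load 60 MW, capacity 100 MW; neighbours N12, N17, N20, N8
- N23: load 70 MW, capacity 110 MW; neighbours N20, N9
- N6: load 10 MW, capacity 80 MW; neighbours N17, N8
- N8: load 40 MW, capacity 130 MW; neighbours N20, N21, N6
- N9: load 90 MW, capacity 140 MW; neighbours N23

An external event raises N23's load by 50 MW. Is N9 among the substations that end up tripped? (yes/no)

Round 1 — N23 at 120 > 110. N23 trips offline.
  N23 sheds 120 MW to N20, N9: 60 each.
    N20: 20+60 = 80 ≤ 100
    N9: 90+60 = 150 > 140
Round 2 — N9 trips offline.
  N9 sheds 150 MW: no online neighbours, lost.
No further trips.

yes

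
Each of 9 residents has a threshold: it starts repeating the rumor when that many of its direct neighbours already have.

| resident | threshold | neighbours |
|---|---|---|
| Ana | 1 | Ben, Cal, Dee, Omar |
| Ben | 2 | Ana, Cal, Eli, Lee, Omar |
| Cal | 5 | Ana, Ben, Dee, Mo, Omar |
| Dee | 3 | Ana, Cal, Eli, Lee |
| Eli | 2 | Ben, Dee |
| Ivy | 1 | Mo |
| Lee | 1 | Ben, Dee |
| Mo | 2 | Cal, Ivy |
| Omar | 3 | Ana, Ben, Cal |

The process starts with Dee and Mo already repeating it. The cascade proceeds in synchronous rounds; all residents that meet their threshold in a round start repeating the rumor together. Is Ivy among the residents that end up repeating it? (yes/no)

yes

Round 1 — Dee, Mo start repeating the rumor (initial).
Round 2 — checking thresholds:
  Ana: 1 of 4 neighbours ≥ 1, starts repeating the rumor.
  Cal: 2 of 5 neighbours < 5, holds.
  Eli: 1 of 2 neighbours < 2, holds.
  Ivy: 1 of 1 neighbours ≥ 1, starts repeating the rumor.
  Lee: 1 of 2 neighbours ≥ 1, starts repeating the rumor.
Round 3 — checking thresholds:
  Ben: 2 of 5 neighbours ≥ 2, starts repeating the rumor.
  Cal: 3 of 5 neighbours < 5, holds.
  Eli: 1 of 2 neighbours < 2, holds.
  Omar: 1 of 3 neighbours < 3, holds.
Round 4 — checking thresholds:
  Cal: 4 of 5 neighbours < 5, holds.
  Eli: 2 of 2 neighbours ≥ 2, starts repeating the rumor.
  Omar: 2 of 3 neighbours < 3, holds.
Round 5 — no new spreads; cascade stops.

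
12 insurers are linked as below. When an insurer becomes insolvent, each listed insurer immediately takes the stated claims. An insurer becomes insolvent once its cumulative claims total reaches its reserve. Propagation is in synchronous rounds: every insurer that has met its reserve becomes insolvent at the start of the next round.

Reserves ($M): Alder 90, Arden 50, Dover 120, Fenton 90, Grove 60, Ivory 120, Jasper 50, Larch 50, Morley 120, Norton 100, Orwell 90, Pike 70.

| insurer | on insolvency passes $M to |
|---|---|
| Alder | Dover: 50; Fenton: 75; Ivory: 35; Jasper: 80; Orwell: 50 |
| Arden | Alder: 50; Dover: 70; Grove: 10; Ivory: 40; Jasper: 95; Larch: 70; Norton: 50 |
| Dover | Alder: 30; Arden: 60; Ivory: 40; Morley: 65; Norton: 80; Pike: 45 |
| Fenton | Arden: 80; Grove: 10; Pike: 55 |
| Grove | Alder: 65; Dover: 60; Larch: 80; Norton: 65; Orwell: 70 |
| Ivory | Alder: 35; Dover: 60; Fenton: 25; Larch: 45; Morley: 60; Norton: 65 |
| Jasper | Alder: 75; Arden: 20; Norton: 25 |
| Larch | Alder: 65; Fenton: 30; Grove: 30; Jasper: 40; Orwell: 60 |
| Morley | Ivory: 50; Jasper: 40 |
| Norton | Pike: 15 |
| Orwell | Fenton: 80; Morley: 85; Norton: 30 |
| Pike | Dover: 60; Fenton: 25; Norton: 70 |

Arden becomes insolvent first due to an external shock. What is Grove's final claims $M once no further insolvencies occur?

50

Round 1 — Arden becomes insolvent (initial).
  Alder: +50 → 50 < 90
  Dover: +70 → 70 < 120
  Grove: +10 → 10 < 60
  Ivory: +40 → 40 < 120
  Jasper: +95 → 95 ≥ 50
  Larch: +70 → 70 ≥ 50
  Norton: +50 → 50 < 100
Round 2 — Jasper, Larch become insolvent.
  Alder: +75+65 → 190 ≥ 90
  Fenton: +30 → 30 < 90
  Grove: +30 → 40 < 60
  Norton: +25 → 75 < 100
  Orwell: +60 → 60 < 90
Round 3 — Alder becomes insolvent.
  Dover: +50 → 120 ≥ 120
  Fenton: +75 → 105 ≥ 90
  Ivory: +35 → 75 < 120
  Orwell: +50 → 110 ≥ 90
Round 4 — Dover, Fenton, Orwell become insolvent.
  Grove: +10 → 50 < 60
  Ivory: +40 → 115 < 120
  Morley: +65+85 → 150 ≥ 120
  Norton: +80+30 → 185 ≥ 100
  Pike: +45+55 → 100 ≥ 70
Round 5 — Morley, Norton, Pike become insolvent.
  Ivory: +50 → 165 ≥ 120
Round 6 — Ivory becomes insolvent.
No further insolvencies.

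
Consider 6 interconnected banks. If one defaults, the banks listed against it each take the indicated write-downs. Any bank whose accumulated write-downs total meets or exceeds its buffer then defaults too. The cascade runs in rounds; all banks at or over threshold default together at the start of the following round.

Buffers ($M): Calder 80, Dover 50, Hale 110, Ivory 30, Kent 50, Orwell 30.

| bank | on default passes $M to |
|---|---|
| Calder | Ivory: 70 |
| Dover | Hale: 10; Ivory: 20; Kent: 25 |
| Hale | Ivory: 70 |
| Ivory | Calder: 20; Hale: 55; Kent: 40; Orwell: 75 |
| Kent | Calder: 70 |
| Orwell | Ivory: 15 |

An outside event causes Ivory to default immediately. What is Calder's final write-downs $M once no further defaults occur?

20

Round 1 — Ivory defaults (initial).
  Calder: +20 → 20 < 80
  Hale: +55 → 55 < 110
  Kent: +40 → 40 < 50
  Orwell: +75 → 75 ≥ 30
Round 2 — Orwell defaults.
No further defaults.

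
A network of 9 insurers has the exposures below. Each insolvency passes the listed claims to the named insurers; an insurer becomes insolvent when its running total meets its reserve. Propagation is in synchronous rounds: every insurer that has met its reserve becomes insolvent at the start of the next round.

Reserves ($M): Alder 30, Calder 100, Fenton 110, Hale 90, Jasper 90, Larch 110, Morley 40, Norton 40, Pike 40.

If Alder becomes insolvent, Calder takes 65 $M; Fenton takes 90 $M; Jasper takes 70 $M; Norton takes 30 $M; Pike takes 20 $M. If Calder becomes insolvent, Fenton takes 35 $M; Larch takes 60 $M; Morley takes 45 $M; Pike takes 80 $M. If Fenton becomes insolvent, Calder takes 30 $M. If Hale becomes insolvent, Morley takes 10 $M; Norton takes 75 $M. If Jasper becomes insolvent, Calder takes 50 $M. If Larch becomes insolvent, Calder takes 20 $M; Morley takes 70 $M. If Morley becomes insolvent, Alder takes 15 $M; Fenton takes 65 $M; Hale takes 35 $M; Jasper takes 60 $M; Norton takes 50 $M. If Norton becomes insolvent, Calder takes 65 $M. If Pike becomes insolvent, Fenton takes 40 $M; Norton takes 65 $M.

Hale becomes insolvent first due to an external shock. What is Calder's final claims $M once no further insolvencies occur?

65

Round 1 — Hale becomes insolvent (initial).
  Morley: +10 → 10 < 40
  Norton: +75 → 75 ≥ 40
Round 2 — Norton becomes insolvent.
  Calder: +65 → 65 < 100
No further insolvencies.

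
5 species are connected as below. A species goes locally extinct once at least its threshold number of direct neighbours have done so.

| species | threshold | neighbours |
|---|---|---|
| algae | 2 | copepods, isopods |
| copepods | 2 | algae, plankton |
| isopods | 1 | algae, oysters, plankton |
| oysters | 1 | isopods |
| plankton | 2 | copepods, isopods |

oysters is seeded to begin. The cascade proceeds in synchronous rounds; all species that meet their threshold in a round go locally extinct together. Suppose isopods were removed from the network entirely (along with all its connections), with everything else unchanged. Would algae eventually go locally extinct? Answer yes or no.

no

With isopods removed:
Round 1 — oysters goes locally extinct (initial).
Round 2 — no new extinctions; cascade stops.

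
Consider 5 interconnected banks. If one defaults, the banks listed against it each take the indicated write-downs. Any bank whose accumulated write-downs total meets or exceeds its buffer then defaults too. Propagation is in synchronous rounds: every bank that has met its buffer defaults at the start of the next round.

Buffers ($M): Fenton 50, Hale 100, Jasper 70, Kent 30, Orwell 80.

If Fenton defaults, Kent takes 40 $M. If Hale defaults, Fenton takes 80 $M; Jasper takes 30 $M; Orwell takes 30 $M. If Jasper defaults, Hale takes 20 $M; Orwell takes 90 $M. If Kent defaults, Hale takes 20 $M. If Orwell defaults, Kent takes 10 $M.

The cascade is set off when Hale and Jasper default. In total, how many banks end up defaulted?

Round 1 — Hale, Jasper default (initial).
  Fenton: +80 → 80 ≥ 50
  Orwell: +30+90 → 120 ≥ 80
Round 2 — Fenton, Orwell default.
  Kent: +40+10 → 50 ≥ 30
Round 3 — Kent defaults.
No further defaults.

5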